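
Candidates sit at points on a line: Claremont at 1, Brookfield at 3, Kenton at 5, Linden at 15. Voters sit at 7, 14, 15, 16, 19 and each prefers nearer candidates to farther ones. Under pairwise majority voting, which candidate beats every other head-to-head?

With single-peaked preferences on a line, the Condorcet winner is the candidate closest to the median voter.
The median voter (position 15) is closest to Linden at 15.
Check: Linden vs Claremont — voters closer to Linden: 4 of 5.

Linden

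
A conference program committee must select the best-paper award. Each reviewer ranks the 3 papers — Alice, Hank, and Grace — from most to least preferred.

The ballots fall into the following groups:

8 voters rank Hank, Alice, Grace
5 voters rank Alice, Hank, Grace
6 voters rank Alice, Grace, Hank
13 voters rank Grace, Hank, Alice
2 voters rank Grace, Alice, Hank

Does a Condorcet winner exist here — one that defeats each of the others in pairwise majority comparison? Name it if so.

No Condorcet winner

Head-to-head results (34 voters total):
Alice vs Hank: Hank wins 21–13.
Alice vs Grace: Alice wins 19–15.
Hank vs Grace: Grace wins 21–13.
No candidate beats all others: Alice beats Grace beats Hank beats Alice, a majority cycle.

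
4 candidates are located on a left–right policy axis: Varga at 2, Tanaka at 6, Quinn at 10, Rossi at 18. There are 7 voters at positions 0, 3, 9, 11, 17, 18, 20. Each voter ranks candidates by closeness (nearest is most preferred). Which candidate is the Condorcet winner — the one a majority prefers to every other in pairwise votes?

With single-peaked preferences on a line, the Condorcet winner is the candidate closest to the median voter.
The median voter (position 11) is closest to Quinn at 10.
Check: Quinn vs Varga — voters closer to Quinn: 5 of 7.

Quinn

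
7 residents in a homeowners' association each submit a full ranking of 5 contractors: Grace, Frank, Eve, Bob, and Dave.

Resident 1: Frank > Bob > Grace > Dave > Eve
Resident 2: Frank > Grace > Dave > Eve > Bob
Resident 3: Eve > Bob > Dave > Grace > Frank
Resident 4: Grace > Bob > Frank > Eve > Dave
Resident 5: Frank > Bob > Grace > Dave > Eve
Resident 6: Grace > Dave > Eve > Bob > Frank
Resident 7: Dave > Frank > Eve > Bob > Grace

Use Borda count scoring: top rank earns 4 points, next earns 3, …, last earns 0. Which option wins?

Borda scores:
  Grace: 2 + 3 + 1 + 4 + 2 + 4 + 0 = 16
  Frank: 4 + 4 + 0 + 2 + 4 + 0 + 3 = 17
  Eve: 0 + 1 + 4 + 1 + 0 + 2 + 2 = 10
  Bob: 3 + 0 + 3 + 3 + 3 + 1 + 1 = 14
  Dave: 1 + 2 + 2 + 0 + 1 + 3 + 4 = 13
Frank has the highest total.

Frank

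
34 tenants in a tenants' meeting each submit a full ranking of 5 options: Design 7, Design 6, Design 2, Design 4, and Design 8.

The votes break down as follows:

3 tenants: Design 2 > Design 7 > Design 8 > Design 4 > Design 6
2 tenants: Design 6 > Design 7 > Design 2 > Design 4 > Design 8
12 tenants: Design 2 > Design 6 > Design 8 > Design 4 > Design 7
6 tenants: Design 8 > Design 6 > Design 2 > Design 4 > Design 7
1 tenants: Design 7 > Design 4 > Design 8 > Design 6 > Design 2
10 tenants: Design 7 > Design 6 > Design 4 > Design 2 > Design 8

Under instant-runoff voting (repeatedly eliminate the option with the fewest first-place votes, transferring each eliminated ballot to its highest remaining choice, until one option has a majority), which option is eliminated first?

Round 1: Design 2 15, Design 7 11, Design 8 6, Design 6 2, Design 4 0. Design 4 has the fewest and is eliminated.
Round 2: Design 2 15, Design 7 11, Design 8 6, Design 6 2. Design 6 has the fewest and is eliminated.
Round 3: Design 2 15, Design 7 13, Design 8 6. Design 8 has the fewest and is eliminated.
Round 4: Design 2 21, Design 7 13. Design 2 has a majority.

Design 4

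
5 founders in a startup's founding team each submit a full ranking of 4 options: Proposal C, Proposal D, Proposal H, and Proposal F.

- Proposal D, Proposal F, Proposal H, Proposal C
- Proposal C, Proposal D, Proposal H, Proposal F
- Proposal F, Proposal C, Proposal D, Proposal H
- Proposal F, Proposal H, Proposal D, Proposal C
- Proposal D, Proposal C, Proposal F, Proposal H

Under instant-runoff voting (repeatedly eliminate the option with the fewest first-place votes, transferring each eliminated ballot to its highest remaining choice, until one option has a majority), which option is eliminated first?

Round 1: Proposal D 2, Proposal F 2, Proposal C 1, Proposal H 0. Proposal H has the fewest and is eliminated.
Round 2: Proposal D 2, Proposal F 2, Proposal C 1. Proposal C has the fewest and is eliminated.
Round 3: Proposal D 3, Proposal F 2. Proposal D has a majority.

Proposal H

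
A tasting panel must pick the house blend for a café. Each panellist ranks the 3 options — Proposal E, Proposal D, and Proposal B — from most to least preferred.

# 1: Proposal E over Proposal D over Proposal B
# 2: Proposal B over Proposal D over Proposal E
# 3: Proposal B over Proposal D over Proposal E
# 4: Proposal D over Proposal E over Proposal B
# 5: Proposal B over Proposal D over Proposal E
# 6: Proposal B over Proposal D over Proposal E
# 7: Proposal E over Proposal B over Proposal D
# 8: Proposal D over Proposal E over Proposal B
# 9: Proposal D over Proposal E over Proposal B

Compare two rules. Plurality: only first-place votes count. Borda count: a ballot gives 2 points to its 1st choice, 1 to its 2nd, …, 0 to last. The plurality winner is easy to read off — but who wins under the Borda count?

Plurality first-place counts: Proposal E 2, Proposal D 3, Proposal B 4 → Proposal B.
Borda totals: Proposal E 7, Proposal D 11, Proposal B 9 → Proposal D.

Proposal D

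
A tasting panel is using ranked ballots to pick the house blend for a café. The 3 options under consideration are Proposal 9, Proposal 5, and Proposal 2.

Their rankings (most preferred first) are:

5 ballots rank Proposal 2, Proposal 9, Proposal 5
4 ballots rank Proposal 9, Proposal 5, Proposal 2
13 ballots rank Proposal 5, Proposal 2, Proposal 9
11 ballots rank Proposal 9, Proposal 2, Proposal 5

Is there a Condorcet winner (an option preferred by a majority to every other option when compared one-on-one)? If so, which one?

Head-to-head results (33 voters total):
Proposal 9 vs Proposal 5: Proposal 9 wins 20–13.
Proposal 9 vs Proposal 2: Proposal 2 wins 18–15.
Proposal 5 vs Proposal 2: Proposal 5 wins 17–16.
No candidate beats all others: Proposal 9 beats Proposal 5 beats Proposal 2 beats Proposal 9, a majority cycle.

There is no Condorcet winner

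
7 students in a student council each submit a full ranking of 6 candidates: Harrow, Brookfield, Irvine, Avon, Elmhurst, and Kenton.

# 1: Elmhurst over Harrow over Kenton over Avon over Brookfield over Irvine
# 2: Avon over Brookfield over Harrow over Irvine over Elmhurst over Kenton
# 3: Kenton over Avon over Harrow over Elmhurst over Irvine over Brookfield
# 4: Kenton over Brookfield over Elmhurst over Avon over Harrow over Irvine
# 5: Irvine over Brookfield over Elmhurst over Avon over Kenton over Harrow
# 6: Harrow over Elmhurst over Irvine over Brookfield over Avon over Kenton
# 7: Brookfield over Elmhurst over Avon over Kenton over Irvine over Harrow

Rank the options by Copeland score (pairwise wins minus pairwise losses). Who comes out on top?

Brookfield

Pairwise results:
  Harrow vs Brookfield: Brookfield wins 4–3.
  Harrow vs Irvine: Harrow wins 5–2.
  Harrow vs Avon: Avon wins 5–2.
  Harrow vs Elmhurst: Elmhurst wins 4–3.
  Harrow vs Kenton: Kenton wins 4–3.
  Brookfield vs Irvine: Brookfield wins 4–3.
  Brookfield vs Avon: Brookfield wins 4–3.
  Brookfield vs Elmhurst: Brookfield wins 4–3.
  Brookfield vs Kenton: Brookfield wins 4–3.
  Irvine vs Avon: Avon wins 5–2.
  Irvine vs Elmhurst: Elmhurst wins 5–2.
  Irvine vs Kenton: Kenton wins 4–3.
  Avon vs Elmhurst: Elmhurst wins 5–2.
  Avon vs Kenton: Avon wins 4–3.
  Elmhurst vs Kenton: Elmhurst wins 5–2.
Copeland scores (wins − losses):
  Harrow: 1 − 4 = -3
  Brookfield: 5 − 0 = 5
  Irvine: 0 − 5 = -5
  Avon: 3 − 2 = 1
  Elmhurst: 4 − 1 = 3
  Kenton: 2 − 3 = -1
Brookfield has the best Copeland score.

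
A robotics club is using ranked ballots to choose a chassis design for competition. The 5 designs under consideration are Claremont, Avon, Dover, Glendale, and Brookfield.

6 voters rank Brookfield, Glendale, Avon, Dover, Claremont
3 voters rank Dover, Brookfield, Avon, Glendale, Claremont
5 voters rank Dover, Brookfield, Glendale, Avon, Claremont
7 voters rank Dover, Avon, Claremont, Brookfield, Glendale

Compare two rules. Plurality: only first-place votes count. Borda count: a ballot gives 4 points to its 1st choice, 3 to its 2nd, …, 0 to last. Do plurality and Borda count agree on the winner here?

Plurality first-place counts: Claremont 0, Avon 0, Dover 15, Glendale 0, Brookfield 6 → Dover.
Borda totals: Claremont 14, Avon 44, Dover 66, Glendale 31, Brookfield 55 → Dover.
The two rules agree on Dover.

Yes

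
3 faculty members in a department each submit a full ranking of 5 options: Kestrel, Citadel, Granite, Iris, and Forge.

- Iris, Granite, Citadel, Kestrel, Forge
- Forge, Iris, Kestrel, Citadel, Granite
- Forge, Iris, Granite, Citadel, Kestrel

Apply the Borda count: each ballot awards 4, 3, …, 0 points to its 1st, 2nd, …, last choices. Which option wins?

Iris

Borda scores:
  Kestrel: 1 + 2 + 0 = 3
  Citadel: 2 + 1 + 1 = 4
  Granite: 3 + 0 + 2 = 5
  Iris: 4 + 3 + 3 = 10
  Forge: 0 + 4 + 4 = 8
Iris has the highest total.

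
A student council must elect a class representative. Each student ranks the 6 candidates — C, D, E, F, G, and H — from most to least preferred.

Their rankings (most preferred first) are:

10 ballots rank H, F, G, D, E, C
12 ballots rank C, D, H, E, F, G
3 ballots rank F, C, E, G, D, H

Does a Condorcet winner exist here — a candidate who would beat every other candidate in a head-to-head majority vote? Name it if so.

Head-to-head results (25 voters total):
C vs D: C wins 15–10.
C vs E: C wins 15–10.
C vs F: F wins 13–12.
C vs G: C wins 15–10.
C vs H: C wins 15–10.
D vs E: D wins 22–3.
D vs F: F wins 13–12.
D vs G: G wins 13–12.
D vs H: D wins 15–10.
E vs F: F wins 13–12.
E vs G: E wins 15–10.
E vs H: H wins 22–3.
F vs G: F wins 25–0.
F vs H: H wins 22–3.
G vs H: H wins 22–3.
No candidate beats all others: C beats H beats F beats C, a majority cycle.

There is no Condorcet winner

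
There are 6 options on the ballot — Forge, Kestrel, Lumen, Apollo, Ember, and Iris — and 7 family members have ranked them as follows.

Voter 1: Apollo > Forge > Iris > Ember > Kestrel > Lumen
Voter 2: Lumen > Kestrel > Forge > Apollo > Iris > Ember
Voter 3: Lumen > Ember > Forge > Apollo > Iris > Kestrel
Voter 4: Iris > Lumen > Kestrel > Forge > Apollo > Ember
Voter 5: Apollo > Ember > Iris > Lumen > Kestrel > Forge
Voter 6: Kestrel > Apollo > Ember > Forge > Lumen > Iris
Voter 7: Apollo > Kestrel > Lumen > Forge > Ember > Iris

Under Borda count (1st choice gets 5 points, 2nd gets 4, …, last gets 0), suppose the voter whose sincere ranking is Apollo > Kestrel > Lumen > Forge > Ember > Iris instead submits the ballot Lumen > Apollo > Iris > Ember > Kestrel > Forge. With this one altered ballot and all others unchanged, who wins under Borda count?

Borda totals with the altered ballot: Forge 14, Kestrel 15, Lumen 22, Apollo 23, Ember 15, Iris 16.
The winner is unchanged: still Apollo.

Apollo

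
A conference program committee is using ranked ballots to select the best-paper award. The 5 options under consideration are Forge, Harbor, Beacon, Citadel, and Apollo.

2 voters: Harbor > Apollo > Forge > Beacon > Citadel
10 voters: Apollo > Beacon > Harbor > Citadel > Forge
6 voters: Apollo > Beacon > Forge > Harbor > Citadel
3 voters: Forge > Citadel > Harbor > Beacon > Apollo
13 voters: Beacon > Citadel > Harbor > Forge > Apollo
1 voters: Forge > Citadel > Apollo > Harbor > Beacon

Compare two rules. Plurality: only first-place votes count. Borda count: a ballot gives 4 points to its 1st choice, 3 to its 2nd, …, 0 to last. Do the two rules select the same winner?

Plurality first-place counts: Forge 4, Harbor 2, Beacon 13, Citadel 0, Apollo 16 → Apollo.
Borda totals: Forge 45, Harbor 67, Beacon 105, Citadel 61, Apollo 72 → Beacon.
The two rules disagree: plurality picks Apollo, Borda picks Beacon.

No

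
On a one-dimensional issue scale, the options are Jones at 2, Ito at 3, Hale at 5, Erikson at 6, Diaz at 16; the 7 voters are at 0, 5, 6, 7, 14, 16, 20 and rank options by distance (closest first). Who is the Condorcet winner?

Erikson

With single-peaked preferences on a line, the Condorcet winner is the candidate closest to the median voter.
The median voter (position 7) is closest to Erikson at 6.
Check: Erikson vs Ito — voters closer to Erikson: 6 of 7.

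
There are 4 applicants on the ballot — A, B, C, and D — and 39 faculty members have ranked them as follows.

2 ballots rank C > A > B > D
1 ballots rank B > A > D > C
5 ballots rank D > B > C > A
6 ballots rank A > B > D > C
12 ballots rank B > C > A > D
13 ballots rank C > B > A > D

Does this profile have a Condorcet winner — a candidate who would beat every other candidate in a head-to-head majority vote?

Head-to-head results (39 voters total):
A vs B: B wins 31–8.
A vs C: C wins 32–7.
A vs D: A wins 34–5.
B vs C: B wins 24–15.
B vs D: B wins 34–5.
C vs D: C wins 27–12.
B beats each rival — A (31–8), C (24–15), D (34–5) — so B is the Condorcet winner.

Yes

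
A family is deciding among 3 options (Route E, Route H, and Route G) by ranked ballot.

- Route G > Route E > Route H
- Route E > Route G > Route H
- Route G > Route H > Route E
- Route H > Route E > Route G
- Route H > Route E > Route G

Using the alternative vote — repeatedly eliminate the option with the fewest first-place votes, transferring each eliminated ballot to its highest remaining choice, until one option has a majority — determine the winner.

Round 1: Route H 2, Route G 2, Route E 1. Route E has the fewest and is eliminated.
Round 2: Route G 3, Route H 2. Route G has a majority.

Route G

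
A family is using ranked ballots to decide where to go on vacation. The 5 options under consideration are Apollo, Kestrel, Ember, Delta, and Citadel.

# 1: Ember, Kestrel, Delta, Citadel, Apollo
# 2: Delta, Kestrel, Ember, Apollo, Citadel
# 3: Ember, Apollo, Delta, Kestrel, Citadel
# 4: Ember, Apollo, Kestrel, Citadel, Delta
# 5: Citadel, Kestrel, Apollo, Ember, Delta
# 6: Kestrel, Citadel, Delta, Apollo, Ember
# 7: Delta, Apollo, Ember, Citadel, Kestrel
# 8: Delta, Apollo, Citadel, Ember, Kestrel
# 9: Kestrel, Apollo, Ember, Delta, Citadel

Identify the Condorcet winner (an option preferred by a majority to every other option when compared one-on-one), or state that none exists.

Head-to-head results (9 voters total):
Apollo vs Kestrel: Kestrel wins 5–4.
Apollo vs Ember: Apollo wins 5–4.
Apollo vs Delta: Delta wins 5–4.
Apollo vs Citadel: Apollo wins 6–3.
Kestrel vs Ember: Ember wins 5–4.
Kestrel vs Delta: Kestrel wins 5–4.
Kestrel vs Citadel: Kestrel wins 6–3.
Ember vs Delta: Ember wins 5–4.
Ember vs Citadel: Ember wins 6–3.
Delta vs Citadel: Delta wins 6–3.
No candidate beats all others: Apollo beats Ember beats Kestrel beats Apollo, a majority cycle.

None — there is no Condorcet winner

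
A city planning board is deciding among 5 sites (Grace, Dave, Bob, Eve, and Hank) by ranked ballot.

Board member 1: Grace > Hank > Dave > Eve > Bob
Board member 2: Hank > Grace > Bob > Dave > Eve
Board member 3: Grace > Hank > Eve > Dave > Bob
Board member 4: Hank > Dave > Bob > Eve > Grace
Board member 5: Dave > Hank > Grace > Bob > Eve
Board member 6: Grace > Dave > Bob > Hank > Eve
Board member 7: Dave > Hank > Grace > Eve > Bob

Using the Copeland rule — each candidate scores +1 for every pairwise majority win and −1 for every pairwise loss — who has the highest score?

Pairwise results:
  Grace vs Dave: Grace wins 4–3.
  Grace vs Bob: Grace wins 6–1.
  Grace vs Eve: Grace wins 6–1.
  Grace vs Hank: Hank wins 4–3.
  Dave vs Bob: Dave wins 6–1.
  Dave vs Eve: Dave wins 6–1.
  Dave vs Hank: Hank wins 4–3.
  Bob vs Eve: Bob wins 4–3.
  Bob vs Hank: Hank wins 6–1.
  Eve vs Hank: Hank wins 7–0.
Copeland scores (wins − losses):
  Grace: 3 − 1 = 2
  Dave: 2 − 2 = 0
  Bob: 1 − 3 = -2
  Eve: 0 − 4 = -4
  Hank: 4 − 0 = 4
Hank has the best Copeland score.

Hank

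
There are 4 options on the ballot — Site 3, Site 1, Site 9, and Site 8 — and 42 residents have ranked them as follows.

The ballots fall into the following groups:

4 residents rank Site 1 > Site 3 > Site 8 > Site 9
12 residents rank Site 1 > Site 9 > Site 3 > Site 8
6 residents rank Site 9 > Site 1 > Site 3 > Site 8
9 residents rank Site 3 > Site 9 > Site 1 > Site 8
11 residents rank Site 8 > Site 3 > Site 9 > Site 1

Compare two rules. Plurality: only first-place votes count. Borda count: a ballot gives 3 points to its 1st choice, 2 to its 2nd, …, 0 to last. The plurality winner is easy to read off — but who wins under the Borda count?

Site 3

Plurality first-place counts: Site 3 9, Site 1 16, Site 9 6, Site 8 11 → Site 1.
Borda totals: Site 3 75, Site 1 69, Site 9 71, Site 8 37 → Site 3.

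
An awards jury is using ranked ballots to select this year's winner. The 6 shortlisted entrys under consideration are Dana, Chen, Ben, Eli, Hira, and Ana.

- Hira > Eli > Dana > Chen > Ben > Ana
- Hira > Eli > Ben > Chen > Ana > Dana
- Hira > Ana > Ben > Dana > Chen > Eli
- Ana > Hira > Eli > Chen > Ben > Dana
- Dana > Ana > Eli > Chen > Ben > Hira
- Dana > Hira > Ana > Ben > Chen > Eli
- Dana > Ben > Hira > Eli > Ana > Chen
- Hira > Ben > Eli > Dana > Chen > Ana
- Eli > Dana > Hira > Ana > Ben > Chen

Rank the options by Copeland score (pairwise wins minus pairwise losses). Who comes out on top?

Hira

Pairwise results:
  Dana vs Chen: Dana wins 7–2.
  Dana vs Ben: Dana wins 5–4.
  Dana vs Eli: Eli wins 5–4.
  Dana vs Hira: Hira wins 5–4.
  Dana vs Ana: Dana wins 6–3.
  Chen vs Ben: Ben wins 6–3.
  Chen vs Eli: Eli wins 7–2.
  Chen vs Hira: Hira wins 8–1.
  Chen vs Ana: Ana wins 6–3.
  Ben vs Eli: Eli wins 5–4.
  Ben vs Hira: Hira wins 7–2.
  Ben vs Ana: Ana wins 5–4.
  Eli vs Hira: Hira wins 7–2.
  Eli vs Ana: Eli wins 5–4.
  Hira vs Ana: Hira wins 7–2.
Copeland scores (wins − losses):
  Dana: 3 − 2 = 1
  Chen: 0 − 5 = -5
  Ben: 1 − 4 = -3
  Eli: 4 − 1 = 3
  Hira: 5 − 0 = 5
  Ana: 2 − 3 = -1
Hira has the best Copeland score.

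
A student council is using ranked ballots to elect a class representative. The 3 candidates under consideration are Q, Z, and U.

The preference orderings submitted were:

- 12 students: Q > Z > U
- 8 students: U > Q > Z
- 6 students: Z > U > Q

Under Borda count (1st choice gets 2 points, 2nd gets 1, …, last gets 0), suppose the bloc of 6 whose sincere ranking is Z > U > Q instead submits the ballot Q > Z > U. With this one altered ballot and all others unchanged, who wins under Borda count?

Borda totals with the altered ballot: Q 44, Z 18, U 16.
The winner is unchanged: still Q.

Q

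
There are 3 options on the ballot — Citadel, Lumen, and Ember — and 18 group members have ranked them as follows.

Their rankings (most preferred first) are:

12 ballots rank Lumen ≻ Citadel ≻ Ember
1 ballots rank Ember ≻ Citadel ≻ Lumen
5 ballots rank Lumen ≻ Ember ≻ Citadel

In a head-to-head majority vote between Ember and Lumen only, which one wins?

Ballots ranking Ember above Lumen: 1.
Ballots ranking Lumen above Ember: 12+5 = 17.
Lumen wins the head-to-head, 17–1.

Lumen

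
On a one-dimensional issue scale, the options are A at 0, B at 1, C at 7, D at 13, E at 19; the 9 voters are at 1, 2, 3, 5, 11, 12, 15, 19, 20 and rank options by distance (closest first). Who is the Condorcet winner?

D

With single-peaked preferences on a line, the Condorcet winner is the candidate closest to the median voter.
The median voter (position 11) is closest to D at 13.
Check: D vs B — voters closer to D: 5 of 9.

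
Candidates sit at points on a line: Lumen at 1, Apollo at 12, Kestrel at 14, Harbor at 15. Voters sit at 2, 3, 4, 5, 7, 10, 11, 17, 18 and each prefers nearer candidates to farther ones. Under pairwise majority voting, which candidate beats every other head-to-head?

With single-peaked preferences on a line, the Condorcet winner is the candidate closest to the median voter.
The median voter (position 7) is closest to Apollo at 12.
Check: Apollo vs Lumen — voters closer to Apollo: 5 of 9.

Apollo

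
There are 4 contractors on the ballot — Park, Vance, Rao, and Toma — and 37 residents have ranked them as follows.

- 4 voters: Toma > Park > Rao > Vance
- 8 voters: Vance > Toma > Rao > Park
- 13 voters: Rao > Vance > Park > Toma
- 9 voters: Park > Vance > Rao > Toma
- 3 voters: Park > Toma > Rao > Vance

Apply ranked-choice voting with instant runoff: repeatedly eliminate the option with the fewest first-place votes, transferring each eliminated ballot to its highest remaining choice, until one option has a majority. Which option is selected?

Rao

Round 1: Rao 13, Park 12, Vance 8, Toma 4. Toma has the fewest and is eliminated.
Round 2: Park 16, Rao 13, Vance 8. Vance has the fewest and is eliminated.
Round 3: Rao 21, Park 16. Rao has a majority.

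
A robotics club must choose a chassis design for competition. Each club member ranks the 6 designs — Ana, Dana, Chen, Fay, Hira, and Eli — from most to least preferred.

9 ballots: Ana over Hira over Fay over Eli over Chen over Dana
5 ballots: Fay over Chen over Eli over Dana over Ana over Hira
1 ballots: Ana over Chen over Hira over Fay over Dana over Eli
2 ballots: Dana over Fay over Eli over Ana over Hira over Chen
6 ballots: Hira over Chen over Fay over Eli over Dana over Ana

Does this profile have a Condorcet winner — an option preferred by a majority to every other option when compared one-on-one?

Head-to-head results (23 voters total):
Ana vs Dana: Dana wins 13–10.
Ana vs Chen: Ana wins 12–11.
Ana vs Fay: Fay wins 13–10.
Ana vs Hira: Ana wins 17–6.
Ana vs Eli: Eli wins 13–10.
Dana vs Chen: Chen wins 21–2.
Dana vs Fay: Fay wins 21–2.
Dana vs Hira: Hira wins 16–7.
Dana vs Eli: Eli wins 20–3.
Chen vs Fay: Fay wins 16–7.
Chen vs Hira: Hira wins 17–6.
Chen vs Eli: Chen wins 12–11.
Fay vs Hira: Hira wins 16–7.
Fay vs Eli: Fay wins 23–0.
Hira vs Eli: Hira wins 16–7.
No candidate beats all others: Ana beats Chen beats Dana beats Ana, a majority cycle.

No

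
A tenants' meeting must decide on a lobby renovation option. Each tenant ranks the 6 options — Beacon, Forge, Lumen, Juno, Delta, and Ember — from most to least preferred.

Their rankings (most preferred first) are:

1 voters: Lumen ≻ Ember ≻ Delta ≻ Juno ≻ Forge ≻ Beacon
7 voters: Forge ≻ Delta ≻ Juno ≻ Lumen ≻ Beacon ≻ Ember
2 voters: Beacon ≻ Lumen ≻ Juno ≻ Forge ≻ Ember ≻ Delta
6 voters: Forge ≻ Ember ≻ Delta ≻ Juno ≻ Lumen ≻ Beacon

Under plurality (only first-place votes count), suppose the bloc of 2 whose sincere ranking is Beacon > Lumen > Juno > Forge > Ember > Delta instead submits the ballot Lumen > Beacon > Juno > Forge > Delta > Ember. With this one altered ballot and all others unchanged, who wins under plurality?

First-place totals with the altered ballot: Beacon 0, Forge 13, Lumen 3, Juno 0, Delta 0, Ember 0.
The winner is unchanged: still Forge.

Forge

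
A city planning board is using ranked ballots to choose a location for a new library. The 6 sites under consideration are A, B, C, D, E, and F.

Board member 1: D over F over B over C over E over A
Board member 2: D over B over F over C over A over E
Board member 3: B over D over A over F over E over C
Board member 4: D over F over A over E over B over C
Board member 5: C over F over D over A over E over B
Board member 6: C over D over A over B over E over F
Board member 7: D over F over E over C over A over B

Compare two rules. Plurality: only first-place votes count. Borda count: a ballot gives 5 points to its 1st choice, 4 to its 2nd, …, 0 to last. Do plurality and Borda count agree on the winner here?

Yes

Plurality first-place counts: A 0, B 1, C 2, D 4, E 0, F 0 → D.
Borda totals: A 13, B 15, C 16, D 31, E 9, F 21 → D.
The two rules agree on D.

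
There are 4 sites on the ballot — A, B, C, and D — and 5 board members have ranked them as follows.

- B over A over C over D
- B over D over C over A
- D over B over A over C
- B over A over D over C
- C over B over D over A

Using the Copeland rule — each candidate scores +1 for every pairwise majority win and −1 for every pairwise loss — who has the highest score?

Pairwise results:
  A vs B: B wins 5–0.
  A vs C: A wins 3–2.
  A vs D: D wins 3–2.
  B vs C: B wins 4–1.
  B vs D: B wins 4–1.
  C vs D: D wins 3–2.
Copeland scores (wins − losses):
  A: 1 − 2 = -1
  B: 3 − 0 = 3
  C: 0 − 3 = -3
  D: 2 − 1 = 1
B has the best Copeland score.

B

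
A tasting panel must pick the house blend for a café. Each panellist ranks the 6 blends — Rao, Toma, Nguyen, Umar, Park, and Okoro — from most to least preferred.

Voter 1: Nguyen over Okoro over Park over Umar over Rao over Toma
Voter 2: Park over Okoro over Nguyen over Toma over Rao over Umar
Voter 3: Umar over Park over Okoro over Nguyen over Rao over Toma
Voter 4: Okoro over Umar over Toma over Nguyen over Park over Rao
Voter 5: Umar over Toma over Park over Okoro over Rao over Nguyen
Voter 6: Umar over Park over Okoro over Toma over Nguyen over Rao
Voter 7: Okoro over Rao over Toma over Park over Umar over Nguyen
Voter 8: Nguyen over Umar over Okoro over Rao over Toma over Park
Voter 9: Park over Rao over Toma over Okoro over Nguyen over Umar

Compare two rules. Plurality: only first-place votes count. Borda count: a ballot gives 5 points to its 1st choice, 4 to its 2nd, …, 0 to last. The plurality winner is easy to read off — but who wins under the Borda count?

Plurality first-place counts: Rao 0, Toma 0, Nguyen 2, Umar 3, Park 2, Okoro 2 → Umar.
Borda totals: Rao 14, Toma 18, Nguyen 19, Umar 26, Park 27, Okoro 31 → Okoro.

Okoro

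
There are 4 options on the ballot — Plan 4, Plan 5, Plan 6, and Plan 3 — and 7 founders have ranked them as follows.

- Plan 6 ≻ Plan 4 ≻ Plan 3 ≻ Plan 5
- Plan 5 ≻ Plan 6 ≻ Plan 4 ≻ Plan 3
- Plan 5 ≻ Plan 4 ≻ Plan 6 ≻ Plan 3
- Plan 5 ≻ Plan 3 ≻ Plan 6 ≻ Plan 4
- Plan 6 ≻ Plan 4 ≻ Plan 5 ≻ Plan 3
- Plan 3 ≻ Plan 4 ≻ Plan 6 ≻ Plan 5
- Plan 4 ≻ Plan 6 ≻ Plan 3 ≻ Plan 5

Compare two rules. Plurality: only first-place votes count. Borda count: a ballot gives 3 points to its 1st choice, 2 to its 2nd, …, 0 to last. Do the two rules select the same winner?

No

Plurality first-place counts: Plan 4 1, Plan 5 3, Plan 6 2, Plan 3 1 → Plan 5.
Borda totals: Plan 4 12, Plan 5 10, Plan 6 13, Plan 3 7 → Plan 6.
The two rules disagree: plurality picks Plan 5, Borda picks Plan 6.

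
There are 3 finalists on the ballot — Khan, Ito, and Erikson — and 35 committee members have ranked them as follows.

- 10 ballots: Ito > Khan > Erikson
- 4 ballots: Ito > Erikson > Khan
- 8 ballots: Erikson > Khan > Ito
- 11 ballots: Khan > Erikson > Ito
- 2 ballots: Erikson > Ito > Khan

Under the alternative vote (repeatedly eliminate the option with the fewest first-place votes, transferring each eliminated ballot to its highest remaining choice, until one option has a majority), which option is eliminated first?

Erikson

Round 1: Ito 14, Khan 11, Erikson 10. Erikson has the fewest and is eliminated.
Round 2: Khan 19, Ito 16. Khan has a majority.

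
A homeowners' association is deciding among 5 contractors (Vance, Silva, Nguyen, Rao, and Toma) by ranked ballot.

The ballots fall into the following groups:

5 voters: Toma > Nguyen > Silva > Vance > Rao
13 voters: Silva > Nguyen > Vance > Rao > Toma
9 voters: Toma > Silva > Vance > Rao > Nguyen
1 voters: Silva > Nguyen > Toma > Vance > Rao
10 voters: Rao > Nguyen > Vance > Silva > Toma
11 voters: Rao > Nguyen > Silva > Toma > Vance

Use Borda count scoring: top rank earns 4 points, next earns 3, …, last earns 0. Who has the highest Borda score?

Silva

Borda scores:
  Vance: 5·1 + 13·2 + 9·2 + 1 + 10·2 + 11·0 = 70
  Silva: 5·2 + 13·4 + 9·3 + 4 + 10·1 + 11·2 = 125
  Nguyen: 5·3 + 13·3 + 9·0 + 3 + 10·3 + 11·3 = 120
  Rao: 5·0 + 13·1 + 9·1 + 0 + 10·4 + 11·4 = 106
  Toma: 5·4 + 13·0 + 9·4 + 2 + 10·0 + 11·1 = 69
Silva has the highest total.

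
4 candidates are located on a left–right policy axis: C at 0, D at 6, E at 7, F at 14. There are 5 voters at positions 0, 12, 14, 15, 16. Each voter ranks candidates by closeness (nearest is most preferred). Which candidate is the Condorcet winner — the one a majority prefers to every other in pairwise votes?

F

With single-peaked preferences on a line, the Condorcet winner is the candidate closest to the median voter.
The median voter (position 14) is closest to F at 14.
Check: F vs E — voters closer to F: 4 of 5.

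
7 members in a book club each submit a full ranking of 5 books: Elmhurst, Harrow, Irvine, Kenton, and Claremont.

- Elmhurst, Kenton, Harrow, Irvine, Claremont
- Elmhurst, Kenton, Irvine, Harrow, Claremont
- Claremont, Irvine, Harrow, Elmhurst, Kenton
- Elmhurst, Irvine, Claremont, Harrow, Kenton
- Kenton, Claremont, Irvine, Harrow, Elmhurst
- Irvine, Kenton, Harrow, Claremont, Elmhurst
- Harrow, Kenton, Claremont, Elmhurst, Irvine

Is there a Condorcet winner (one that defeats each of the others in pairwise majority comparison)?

Head-to-head results (7 voters total):
Elmhurst vs Harrow: Harrow wins 4–3.
Elmhurst vs Irvine: Elmhurst wins 4–3.
Elmhurst vs Kenton: Elmhurst wins 4–3.
Elmhurst vs Claremont: Claremont wins 4–3.
Harrow vs Irvine: Irvine wins 5–2.
Harrow vs Kenton: Kenton wins 4–3.
Harrow vs Claremont: Harrow wins 4–3.
Irvine vs Kenton: Kenton wins 4–3.
Irvine vs Claremont: Irvine wins 4–3.
Kenton vs Claremont: Kenton wins 5–2.
No candidate beats all others: Elmhurst beats Irvine beats Harrow beats Elmhurst, a majority cycle.

No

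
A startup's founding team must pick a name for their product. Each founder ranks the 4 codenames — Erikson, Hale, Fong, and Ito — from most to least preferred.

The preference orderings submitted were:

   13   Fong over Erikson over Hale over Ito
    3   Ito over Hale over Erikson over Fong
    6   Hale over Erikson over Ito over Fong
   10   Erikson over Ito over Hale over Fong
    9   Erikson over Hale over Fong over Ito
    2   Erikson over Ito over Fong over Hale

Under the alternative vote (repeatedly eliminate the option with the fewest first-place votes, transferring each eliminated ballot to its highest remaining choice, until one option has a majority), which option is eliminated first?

Ito

Round 1: Erikson 21, Fong 13, Hale 6, Ito 3. Ito has the fewest and is eliminated.
Round 2: Erikson 21, Fong 13, Hale 9. Hale has the fewest and is eliminated.
Round 3: Erikson 30, Fong 13. Erikson has a majority.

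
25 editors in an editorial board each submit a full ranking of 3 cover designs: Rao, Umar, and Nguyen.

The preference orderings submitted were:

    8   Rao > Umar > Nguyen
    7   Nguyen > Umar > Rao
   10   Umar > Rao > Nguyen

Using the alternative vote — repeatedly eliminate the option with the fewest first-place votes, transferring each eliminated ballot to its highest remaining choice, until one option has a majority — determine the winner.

Umar

Round 1: Umar 10, Rao 8, Nguyen 7. Nguyen has the fewest and is eliminated.
Round 2: Umar 17, Rao 8. Umar has a majority.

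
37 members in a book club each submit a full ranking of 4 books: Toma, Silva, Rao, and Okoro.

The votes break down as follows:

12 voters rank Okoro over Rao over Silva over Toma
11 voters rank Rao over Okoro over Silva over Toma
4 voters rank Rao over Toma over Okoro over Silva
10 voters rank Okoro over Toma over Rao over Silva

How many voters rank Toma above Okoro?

4

Ballots ranking Toma above Okoro: 4.
Ballots ranking Okoro above Toma: 12+11+10 = 33.
So 4 of 37 voters prefer Toma to Okoro.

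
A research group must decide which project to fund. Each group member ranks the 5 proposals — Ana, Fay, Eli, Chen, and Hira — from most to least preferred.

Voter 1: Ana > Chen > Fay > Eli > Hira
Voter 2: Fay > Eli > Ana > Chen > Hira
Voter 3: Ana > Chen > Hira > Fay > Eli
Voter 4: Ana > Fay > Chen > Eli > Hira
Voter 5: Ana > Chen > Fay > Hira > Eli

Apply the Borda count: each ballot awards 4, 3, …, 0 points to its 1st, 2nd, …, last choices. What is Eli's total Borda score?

5

Borda scores:
  Ana: 4 + 2 + 4 + 4 + 4 = 18
  Fay: 2 + 4 + 1 + 3 + 2 = 12
  Eli: 1 + 3 + 0 + 1 + 0 = 5
  Chen: 3 + 1 + 3 + 2 + 3 = 12
  Hira: 0 + 0 + 2 + 0 + 1 = 3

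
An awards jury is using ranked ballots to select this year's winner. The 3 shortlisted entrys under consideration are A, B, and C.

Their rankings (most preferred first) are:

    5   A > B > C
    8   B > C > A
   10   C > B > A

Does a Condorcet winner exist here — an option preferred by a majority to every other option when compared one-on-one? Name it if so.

B

Head-to-head results (23 voters total):
A vs B: B wins 18–5.
A vs C: C wins 18–5.
B vs C: B wins 13–10.
B beats each rival — A (18–5), C (13–10) — so B is the Condorcet winner.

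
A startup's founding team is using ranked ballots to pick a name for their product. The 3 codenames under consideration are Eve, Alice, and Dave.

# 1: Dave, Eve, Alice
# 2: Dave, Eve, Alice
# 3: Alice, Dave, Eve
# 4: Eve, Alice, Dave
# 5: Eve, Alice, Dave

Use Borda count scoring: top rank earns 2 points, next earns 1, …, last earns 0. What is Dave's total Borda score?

5

Borda scores:
  Eve: 1 + 1 + 0 + 2 + 2 = 6
  Alice: 0 + 0 + 2 + 1 + 1 = 4
  Dave: 2 + 2 + 1 + 0 + 0 = 5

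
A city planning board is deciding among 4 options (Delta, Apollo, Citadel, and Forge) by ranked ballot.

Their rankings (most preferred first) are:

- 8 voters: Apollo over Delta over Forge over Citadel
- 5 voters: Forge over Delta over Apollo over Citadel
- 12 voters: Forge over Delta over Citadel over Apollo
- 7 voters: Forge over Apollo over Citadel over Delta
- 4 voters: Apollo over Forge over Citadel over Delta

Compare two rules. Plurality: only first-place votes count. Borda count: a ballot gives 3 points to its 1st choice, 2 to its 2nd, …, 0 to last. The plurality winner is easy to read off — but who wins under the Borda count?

Forge

Plurality first-place counts: Delta 0, Apollo 12, Citadel 0, Forge 24 → Forge.
Borda totals: Delta 50, Apollo 55, Citadel 23, Forge 88 → Forge.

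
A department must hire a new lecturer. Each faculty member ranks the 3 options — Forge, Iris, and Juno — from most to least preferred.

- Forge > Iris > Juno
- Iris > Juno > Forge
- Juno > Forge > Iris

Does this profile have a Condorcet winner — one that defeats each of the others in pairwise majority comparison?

Head-to-head results (3 voters total):
Forge vs Iris: Forge wins 2–1.
Forge vs Juno: Juno wins 2–1.
Iris vs Juno: Iris wins 2–1.
No candidate beats all others: Forge beats Iris beats Juno beats Forge, a majority cycle.

No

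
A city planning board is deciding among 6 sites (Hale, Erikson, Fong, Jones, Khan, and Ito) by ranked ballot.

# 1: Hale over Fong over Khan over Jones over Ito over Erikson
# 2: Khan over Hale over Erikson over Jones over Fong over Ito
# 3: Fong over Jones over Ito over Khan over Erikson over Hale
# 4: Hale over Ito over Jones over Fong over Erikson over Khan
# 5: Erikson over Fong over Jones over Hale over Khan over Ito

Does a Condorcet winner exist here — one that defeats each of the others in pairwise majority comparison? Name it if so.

Hale

Head-to-head results (5 voters total):
Hale vs Erikson: Hale wins 3–2.
Hale vs Fong: Hale wins 3–2.
Hale vs Jones: Hale wins 3–2.
Hale vs Khan: Hale wins 3–2.
Hale vs Ito: Hale wins 4–1.
Erikson vs Fong: Fong wins 3–2.
Erikson vs Jones: Jones wins 3–2.
Erikson vs Khan: Khan wins 3–2.
Erikson vs Ito: Ito wins 3–2.
Fong vs Jones: Fong wins 3–2.
Fong vs Khan: Fong wins 4–1.
Fong vs Ito: Fong wins 4–1.
Jones vs Khan: Jones wins 3–2.
Jones vs Ito: Jones wins 4–1.
Khan vs Ito: Khan wins 3–2.
Hale beats each rival — Erikson (3–2), Fong (3–2), Jones (3–2), Khan (3–2), Ito (4–1) — so Hale is the Condorcet winner.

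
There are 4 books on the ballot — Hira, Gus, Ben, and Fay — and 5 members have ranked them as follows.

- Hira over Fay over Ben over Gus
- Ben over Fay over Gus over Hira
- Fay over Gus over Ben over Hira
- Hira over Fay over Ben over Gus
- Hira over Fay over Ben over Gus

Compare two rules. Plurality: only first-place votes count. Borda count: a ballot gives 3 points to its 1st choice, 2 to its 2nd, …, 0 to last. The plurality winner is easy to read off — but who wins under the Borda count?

Fay

Plurality first-place counts: Hira 3, Gus 0, Ben 1, Fay 1 → Hira.
Borda totals: Hira 9, Gus 3, Ben 7, Fay 11 → Fay.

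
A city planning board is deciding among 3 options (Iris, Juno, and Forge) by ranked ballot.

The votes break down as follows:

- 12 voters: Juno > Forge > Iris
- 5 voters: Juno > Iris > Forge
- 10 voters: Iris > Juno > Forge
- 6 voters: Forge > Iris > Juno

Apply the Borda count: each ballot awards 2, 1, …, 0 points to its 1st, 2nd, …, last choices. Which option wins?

Juno

Borda scores:
  Iris: 12·0 + 5·1 + 10·2 + 6·1 = 31
  Juno: 12·2 + 5·2 + 10·1 + 6·0 = 44
  Forge: 12·1 + 5·0 + 10·0 + 6·2 = 24
Juno has the highest total.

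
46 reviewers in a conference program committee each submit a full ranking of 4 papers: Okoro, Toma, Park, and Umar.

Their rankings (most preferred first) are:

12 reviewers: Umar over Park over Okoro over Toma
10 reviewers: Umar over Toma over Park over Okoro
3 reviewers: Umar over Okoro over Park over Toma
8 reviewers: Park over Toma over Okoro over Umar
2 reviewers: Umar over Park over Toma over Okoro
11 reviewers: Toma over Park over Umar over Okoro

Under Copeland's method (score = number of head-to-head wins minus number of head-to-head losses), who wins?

Umar

Pairwise results:
  Okoro vs Toma: Toma wins 31–15.
  Okoro vs Park: Park wins 43–3.
  Okoro vs Umar: Umar wins 38–8.
  Toma vs Park: Park wins 25–21.
  Toma vs Umar: Umar wins 27–19.
  Park vs Umar: Umar wins 27–19.
Copeland scores (wins − losses):
  Okoro: 0 − 3 = -3
  Toma: 1 − 2 = -1
  Park: 2 − 1 = 1
  Umar: 3 − 0 = 3
Umar has the best Copeland score.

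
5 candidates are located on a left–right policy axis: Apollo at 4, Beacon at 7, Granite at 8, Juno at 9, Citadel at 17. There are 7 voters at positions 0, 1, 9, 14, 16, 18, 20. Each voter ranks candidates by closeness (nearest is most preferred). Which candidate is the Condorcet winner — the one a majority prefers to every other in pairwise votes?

With single-peaked preferences on a line, the Condorcet winner is the candidate closest to the median voter.
The median voter (position 14) is closest to Citadel at 17.
Check: Citadel vs Beacon — voters closer to Citadel: 4 of 7.

Citadel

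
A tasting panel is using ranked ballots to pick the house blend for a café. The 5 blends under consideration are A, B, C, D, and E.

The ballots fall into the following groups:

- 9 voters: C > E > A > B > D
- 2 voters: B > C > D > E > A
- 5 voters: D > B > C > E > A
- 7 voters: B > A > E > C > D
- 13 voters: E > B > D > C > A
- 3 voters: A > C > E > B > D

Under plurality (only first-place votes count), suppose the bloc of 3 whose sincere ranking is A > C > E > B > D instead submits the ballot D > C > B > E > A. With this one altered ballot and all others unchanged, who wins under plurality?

First-place totals with the altered ballot: A 0, B 9, C 9, D 8, E 13.
The winner is unchanged: still E.

E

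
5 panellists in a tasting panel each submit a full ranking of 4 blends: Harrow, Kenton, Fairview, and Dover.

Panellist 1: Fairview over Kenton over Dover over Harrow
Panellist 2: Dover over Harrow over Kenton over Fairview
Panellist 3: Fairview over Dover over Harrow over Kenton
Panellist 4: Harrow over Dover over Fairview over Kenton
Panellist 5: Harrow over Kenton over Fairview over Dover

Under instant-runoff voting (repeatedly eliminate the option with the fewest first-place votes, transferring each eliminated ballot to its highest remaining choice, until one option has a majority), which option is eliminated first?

Kenton

Round 1: Harrow 2, Fairview 2, Dover 1, Kenton 0. Kenton has the fewest and is eliminated.
Round 2: Harrow 2, Fairview 2, Dover 1. Dover has the fewest and is eliminated.
Round 3: Harrow 3, Fairview 2. Harrow has a majority.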